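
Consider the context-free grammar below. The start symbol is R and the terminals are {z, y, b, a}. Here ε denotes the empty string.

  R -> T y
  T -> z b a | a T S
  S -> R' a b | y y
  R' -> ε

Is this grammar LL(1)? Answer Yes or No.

FIRST(R) = {a, z}
FIRST(T) = {a, z}
FIRST(S) = {a, y}
FIRST(R') = {ε}
FOLLOW(R) = {$}
FOLLOW(T) = {a, y}
FOLLOW(S) = {a, y}
FOLLOW(R') = {a}
Each cell of M receives at most one production.

Yes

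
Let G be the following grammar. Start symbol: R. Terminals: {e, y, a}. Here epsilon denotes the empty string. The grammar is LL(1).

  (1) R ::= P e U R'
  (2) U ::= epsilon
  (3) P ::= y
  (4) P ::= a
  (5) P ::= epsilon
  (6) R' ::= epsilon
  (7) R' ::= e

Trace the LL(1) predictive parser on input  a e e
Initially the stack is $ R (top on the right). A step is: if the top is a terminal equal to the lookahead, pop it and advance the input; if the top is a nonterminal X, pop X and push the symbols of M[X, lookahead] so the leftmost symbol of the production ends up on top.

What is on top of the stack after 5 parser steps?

R'

step 1: stack=$ R  input=a e e $  — expand R ::= P e U R'
step 2: stack=$ R' U e P  input=a e e $  — expand P ::= a
step 3: stack=$ R' U e a  input=a e e $  — match a
step 4: stack=$ R' U e  input=e e $  — match e
step 5: stack=$ R' U  input=e $  — expand U ::= epsilon
Stack after step 5: $ R' (top = R').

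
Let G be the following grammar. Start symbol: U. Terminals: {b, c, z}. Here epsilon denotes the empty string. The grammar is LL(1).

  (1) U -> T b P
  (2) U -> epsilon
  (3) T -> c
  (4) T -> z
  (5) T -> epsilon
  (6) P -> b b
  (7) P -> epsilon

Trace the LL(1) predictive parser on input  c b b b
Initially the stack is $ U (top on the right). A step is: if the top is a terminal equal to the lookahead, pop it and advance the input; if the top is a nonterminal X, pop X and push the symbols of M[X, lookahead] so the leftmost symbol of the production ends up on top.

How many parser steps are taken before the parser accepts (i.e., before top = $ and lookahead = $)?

     Stack    Input      Action
  1  $ U      c b b b $  expand U -> T b P
  2  $ P b T  c b b b $  expand T -> c
  3  $ P b c  c b b b $  match c
  4  $ P b    b b b $    match b
  5  $ P      b b $      expand P -> b b
  6  $ b b    b b $      match b
  7  $ b      b $        match b
Accept reached after 7 steps.

7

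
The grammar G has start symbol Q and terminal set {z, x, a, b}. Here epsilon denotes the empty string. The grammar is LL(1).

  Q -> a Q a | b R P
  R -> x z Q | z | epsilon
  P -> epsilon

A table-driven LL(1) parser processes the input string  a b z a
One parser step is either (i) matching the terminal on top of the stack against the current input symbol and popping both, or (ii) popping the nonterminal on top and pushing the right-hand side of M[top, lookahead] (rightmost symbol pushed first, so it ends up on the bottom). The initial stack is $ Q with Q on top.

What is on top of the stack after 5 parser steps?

     Stack      Input      Action
  1  $ Q        a b z a $  expand Q -> a Q a
  2  $ a Q a    a b z a $  match a
  3  $ a Q      b z a $    expand Q -> b R P
  4  $ a P R b  b z a $    match b
  5  $ a P R    z a $      expand R -> z
Stack after step 5: $ a P z (top = z).

z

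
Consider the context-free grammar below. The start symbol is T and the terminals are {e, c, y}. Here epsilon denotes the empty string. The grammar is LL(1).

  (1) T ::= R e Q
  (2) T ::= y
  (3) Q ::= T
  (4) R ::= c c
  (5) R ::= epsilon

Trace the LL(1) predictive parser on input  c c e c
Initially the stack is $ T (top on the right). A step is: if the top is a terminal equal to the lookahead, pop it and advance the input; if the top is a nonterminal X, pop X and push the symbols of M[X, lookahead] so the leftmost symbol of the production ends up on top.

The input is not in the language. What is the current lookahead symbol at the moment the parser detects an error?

$

      Stack      Input      Action
   1  $ T        c c e c $  expand T ::= R e Q
   2  $ Q e R    c c e c $  expand R ::= c c
   3  $ Q e c c  c c e c $  match c
   4  $ Q e c    c e c $    match c
   5  $ Q e      e c $      match e
   6  $ Q        c $        expand Q ::= T
   7  $ T        c $        expand T ::= R e Q
   8  $ Q e R    c $        expand R ::= c c
   9  $ Q e c c  c $        match c
  10  $ Q e c    $          error: top is terminal c but lookahead is $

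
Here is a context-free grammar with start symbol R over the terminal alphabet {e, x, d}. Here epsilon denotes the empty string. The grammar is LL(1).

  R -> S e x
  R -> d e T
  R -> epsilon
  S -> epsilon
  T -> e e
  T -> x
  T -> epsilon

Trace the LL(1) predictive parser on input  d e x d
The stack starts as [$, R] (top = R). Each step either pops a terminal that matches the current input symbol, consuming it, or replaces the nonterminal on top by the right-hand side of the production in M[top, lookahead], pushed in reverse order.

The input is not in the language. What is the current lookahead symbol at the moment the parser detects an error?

d

step 1: stack=$ R  input=d e x d $  — expand R -> d e T
step 2: stack=$ T e d  input=d e x d $  — match d
step 3: stack=$ T e  input=e x d $  — match e
step 4: stack=$ T  input=x d $  — expand T -> x
step 5: stack=$ x  input=x d $  — match x
step 6: stack=$  input=d $  — error: stack empty but input remains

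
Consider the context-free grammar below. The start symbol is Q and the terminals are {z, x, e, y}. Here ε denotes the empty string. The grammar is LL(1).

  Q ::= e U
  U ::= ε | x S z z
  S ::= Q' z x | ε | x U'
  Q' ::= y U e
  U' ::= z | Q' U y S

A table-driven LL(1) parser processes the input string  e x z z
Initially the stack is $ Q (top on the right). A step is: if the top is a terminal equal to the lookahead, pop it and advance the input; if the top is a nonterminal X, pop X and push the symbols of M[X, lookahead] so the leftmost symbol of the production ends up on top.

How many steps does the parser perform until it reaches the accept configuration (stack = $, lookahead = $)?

step 1: stack=$ Q  input=e x z z $  — expand Q ::= e U
step 2: stack=$ U e  input=e x z z $  — match e
step 3: stack=$ U  input=x z z $  — expand U ::= x S z z
step 4: stack=$ z z S x  input=x z z $  — match x
step 5: stack=$ z z S  input=z z $  — expand S ::= ε
step 6: stack=$ z z  input=z z $  — match z
step 7: stack=$ z  input=z $  — match z
Accept reached after 7 steps.

7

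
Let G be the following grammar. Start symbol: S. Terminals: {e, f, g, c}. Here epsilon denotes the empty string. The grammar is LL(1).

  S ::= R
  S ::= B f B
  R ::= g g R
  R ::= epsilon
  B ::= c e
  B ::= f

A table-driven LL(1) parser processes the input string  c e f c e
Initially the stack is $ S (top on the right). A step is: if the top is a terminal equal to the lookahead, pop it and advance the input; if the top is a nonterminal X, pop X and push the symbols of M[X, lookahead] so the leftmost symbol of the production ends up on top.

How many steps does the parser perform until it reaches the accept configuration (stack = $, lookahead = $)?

8

     Stack      Input        Action
  1  $ S        c e f c e $  expand S ::= B f B
  2  $ B f B    c e f c e $  expand B ::= c e
  3  $ B f e c  c e f c e $  match c
  4  $ B f e    e f c e $    match e
  5  $ B f      f c e $      match f
  6  $ B        c e $        expand B ::= c e
  7  $ e c      c e $        match c
  8  $ e        e $          match e
Accept reached after 8 steps.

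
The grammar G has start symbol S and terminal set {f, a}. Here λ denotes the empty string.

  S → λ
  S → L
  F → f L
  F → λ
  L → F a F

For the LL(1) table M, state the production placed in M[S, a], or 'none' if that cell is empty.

S → L

FIRST(F) = {λ, f}
FIRST(L) = {a, f}  (via F a F)
FIRST(S) = {λ, a, f}  (via L)
FOLLOW(S) includes $ since S is the start symbol.
FOLLOW(S): S appears on no right-hand side. Thus FOLLOW(S) = {$}.
For S → λ: FIRST(λ) = {λ}, so it goes in M[S, t] for t ∈ {}; since λ ∈ FIRST, also for every t ∈ FOLLOW(S) = {$}.
For S → L: FIRST(L) = {a, f}, so it goes in M[S, t] for t ∈ {a, f}.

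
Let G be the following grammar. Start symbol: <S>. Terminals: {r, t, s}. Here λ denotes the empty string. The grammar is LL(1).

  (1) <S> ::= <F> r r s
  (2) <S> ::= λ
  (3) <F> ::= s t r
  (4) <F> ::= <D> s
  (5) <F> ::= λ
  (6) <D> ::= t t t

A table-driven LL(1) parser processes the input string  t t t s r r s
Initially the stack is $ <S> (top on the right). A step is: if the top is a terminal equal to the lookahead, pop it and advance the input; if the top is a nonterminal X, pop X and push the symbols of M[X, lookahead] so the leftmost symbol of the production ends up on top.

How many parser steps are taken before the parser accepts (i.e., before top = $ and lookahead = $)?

      Stack            Input            Action
   1  $ <S>            t t t s r r s $  expand <S> ::= <F> r r s
   2  $ s r r <F>      t t t s r r s $  expand <F> ::= <D> s
   3  $ s r r s <D>    t t t s r r s $  expand <D> ::= t t t
   4  $ s r r s t t t  t t t s r r s $  match t
   5  $ s r r s t t    t t s r r s $    match t
   6  $ s r r s t      t s r r s $      match t
   7  $ s r r s        s r r s $        match s
   8  $ s r r          r r s $          match r
   9  $ s r            r s $            match r
  10  $ s              s $              match s
Accept reached after 10 steps.

10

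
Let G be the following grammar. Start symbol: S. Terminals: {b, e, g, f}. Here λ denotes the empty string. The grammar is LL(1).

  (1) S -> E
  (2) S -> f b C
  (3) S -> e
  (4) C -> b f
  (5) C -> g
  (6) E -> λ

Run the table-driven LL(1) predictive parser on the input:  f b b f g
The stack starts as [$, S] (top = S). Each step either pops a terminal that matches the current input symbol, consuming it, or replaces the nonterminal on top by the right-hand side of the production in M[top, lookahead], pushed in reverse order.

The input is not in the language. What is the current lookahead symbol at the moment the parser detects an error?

step 1: stack=$ S  input=f b b f g $  — expand S -> f b C
step 2: stack=$ C b f  input=f b b f g $  — match f
step 3: stack=$ C b  input=b b f g $  — match b
step 4: stack=$ C  input=b f g $  — expand C -> b f
step 5: stack=$ f b  input=b f g $  — match b
step 6: stack=$ f  input=f g $  — match f
step 7: stack=$  input=g $  — error: stack empty but input remains

g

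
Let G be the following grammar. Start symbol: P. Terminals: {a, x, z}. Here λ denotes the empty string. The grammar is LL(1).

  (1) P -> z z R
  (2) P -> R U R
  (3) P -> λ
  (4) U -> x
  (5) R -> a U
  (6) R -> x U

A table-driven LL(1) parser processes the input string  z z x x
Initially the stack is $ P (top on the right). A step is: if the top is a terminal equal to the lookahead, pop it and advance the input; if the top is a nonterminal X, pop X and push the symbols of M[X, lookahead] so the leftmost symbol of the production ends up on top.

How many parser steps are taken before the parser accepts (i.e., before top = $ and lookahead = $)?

7

step 1: stack=$ P  input=z z x x $  — expand P -> z z R
step 2: stack=$ R z z  input=z z x x $  — match z
step 3: stack=$ R z  input=z x x $  — match z
step 4: stack=$ R  input=x x $  — expand R -> x U
step 5: stack=$ U x  input=x x $  — match x
step 6: stack=$ U  input=x $  — expand U -> x
step 7: stack=$ x  input=x $  — match x
Accept reached after 7 steps.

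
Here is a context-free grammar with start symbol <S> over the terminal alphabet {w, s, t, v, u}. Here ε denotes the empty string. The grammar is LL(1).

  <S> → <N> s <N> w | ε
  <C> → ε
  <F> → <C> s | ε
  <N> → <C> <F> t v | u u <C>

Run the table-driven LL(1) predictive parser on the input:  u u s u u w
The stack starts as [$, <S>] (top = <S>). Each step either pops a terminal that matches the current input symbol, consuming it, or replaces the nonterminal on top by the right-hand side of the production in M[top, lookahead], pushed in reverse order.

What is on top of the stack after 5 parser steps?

     Stack              Input          Action
  1  $ <S>              u u s u u w $  expand <S> → <N> s <N> w
  2  $ w <N> s <N>      u u s u u w $  expand <N> → u u <C>
  3  $ w <N> s <C> u u  u u s u u w $  match u
  4  $ w <N> s <C> u    u s u u w $    match u
  5  $ w <N> s <C>      s u u w $      expand <C> → ε
Stack after step 5: $ w <N> s (top = s).

s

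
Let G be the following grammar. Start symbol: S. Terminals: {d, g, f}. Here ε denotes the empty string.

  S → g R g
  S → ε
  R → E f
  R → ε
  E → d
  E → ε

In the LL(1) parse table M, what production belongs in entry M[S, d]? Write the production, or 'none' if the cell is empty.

none

FIRST(S): from S→g R g we get {g}; from S→ε we get {ε}. So FIRST(S) = {ε, g}.
FIRST(E): from E→d we get {d}; from E→ε we get {ε}. So FIRST(E) = {ε, d}.
FIRST(R): from R→E f we get {d, f}; from R→ε we get {ε}. So FIRST(R) = {ε, d, f}.
FOLLOW(S) includes $ since S is the start symbol.
FOLLOW(S): S appears on no right-hand side. Thus FOLLOW(S) = {$}.
For S → g R g: FIRST(g R g) = {g}, so it goes in M[S, t] for t ∈ {g}.
For S → ε: FIRST(ε) = {ε}, so it goes in M[S, t] for t ∈ {}; since ε ∈ FIRST, also for every t ∈ FOLLOW(S) = {$}.
None of these place a production in M[S, d].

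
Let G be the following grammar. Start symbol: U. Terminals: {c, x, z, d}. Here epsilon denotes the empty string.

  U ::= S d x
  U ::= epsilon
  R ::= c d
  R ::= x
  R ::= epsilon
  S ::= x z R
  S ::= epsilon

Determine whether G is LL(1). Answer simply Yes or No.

Yes

FIRST(U) = {epsilon, d, x}
FIRST(R) = {epsilon, c, x}
FIRST(S) = {epsilon, x}
FOLLOW(U) = {$}
FOLLOW(R) = {d}
FOLLOW(S) = {d}
Each cell of M receives at most one production.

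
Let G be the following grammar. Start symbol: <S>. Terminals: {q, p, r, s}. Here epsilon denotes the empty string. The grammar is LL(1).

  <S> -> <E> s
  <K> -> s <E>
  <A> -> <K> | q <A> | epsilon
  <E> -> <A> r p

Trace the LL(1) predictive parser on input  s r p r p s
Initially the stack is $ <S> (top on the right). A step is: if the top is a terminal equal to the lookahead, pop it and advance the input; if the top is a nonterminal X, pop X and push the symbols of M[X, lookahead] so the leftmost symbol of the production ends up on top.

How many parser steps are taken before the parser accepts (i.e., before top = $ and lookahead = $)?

12

step 1: stack=$ <S>  input=s r p r p s $  — expand <S> -> <E> s
step 2: stack=$ s <E>  input=s r p r p s $  — expand <E> -> <A> r p
step 3: stack=$ s p r <A>  input=s r p r p s $  — expand <A> -> <K>
step 4: stack=$ s p r <K>  input=s r p r p s $  — expand <K> -> s <E>
step 5: stack=$ s p r <E> s  input=s r p r p s $  — match s
step 6: stack=$ s p r <E>  input=r p r p s $  — expand <E> -> <A> r p
step 7: stack=$ s p r p r <A>  input=r p r p s $  — expand <A> -> epsilon
step 8: stack=$ s p r p r  input=r p r p s $  — match r
step 9: stack=$ s p r p  input=p r p s $  — match p
step 10: stack=$ s p r  input=r p s $  — match r
step 11: stack=$ s p  input=p s $  — match p
step 12: stack=$ s  input=s $  — match s
Accept reached after 12 steps.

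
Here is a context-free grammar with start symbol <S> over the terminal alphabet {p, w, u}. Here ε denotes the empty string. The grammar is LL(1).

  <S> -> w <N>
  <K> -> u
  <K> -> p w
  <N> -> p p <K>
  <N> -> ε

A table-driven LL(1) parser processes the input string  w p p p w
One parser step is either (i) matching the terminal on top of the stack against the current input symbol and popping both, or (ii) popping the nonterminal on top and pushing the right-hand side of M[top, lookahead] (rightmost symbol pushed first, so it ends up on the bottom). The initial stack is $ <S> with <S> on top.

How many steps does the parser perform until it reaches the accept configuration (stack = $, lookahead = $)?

8

     Stack      Input        Action
  1  $ <S>      w p p p w $  expand <S> -> w <N>
  2  $ <N> w    w p p p w $  match w
  3  $ <N>      p p p w $    expand <N> -> p p <K>
  4  $ <K> p p  p p p w $    match p
  5  $ <K> p    p p w $      match p
  6  $ <K>      p w $        expand <K> -> p w
  7  $ w p      p w $        match p
  8  $ w        w $          match w
Accept reached after 8 steps.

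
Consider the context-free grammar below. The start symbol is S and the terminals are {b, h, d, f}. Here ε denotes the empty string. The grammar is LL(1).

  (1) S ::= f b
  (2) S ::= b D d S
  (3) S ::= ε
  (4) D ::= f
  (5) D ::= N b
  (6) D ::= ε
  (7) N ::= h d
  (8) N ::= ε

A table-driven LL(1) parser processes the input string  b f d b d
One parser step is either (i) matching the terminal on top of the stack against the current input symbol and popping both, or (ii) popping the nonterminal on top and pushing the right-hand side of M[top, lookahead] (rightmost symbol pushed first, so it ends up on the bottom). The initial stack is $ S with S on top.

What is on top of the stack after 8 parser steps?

d

     Stack      Input        Action
  1  $ S        b f d b d $  expand S ::= b D d S
  2  $ S d D b  b f d b d $  match b
  3  $ S d D    f d b d $    expand D ::= f
  4  $ S d f    f d b d $    match f
  5  $ S d      d b d $      match d
  6  $ S        b d $        expand S ::= b D d S
  7  $ S d D b  b d $        match b
  8  $ S d D    d $          expand D ::= ε
Stack after step 8: $ S d (top = d).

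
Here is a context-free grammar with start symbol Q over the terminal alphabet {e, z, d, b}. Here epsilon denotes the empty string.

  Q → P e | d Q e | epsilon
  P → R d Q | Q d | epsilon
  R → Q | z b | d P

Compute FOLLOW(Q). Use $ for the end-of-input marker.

FIRST(Q) = {epsilon, d, e, z}  (via P e)
FIRST(R) = {epsilon, d, e, z}  (via Q)
FIRST(P) = {epsilon, d, e, z}  (via R d Q, Q d)
FOLLOW(Q) includes $ since Q is the start symbol.
FOLLOW(R): in P→R d Q, R is followed by d Q with FIRST {d}. Thus FOLLOW(R) = {d}.
FOLLOW(P): in Q→P e, P is followed by e with FIRST {e}; in R→d P, the suffix after P is empty, so FOLLOW(P) ⊇ FOLLOW(R) = {d}. Thus FOLLOW(P) = {d, e}.
FOLLOW(Q): in Q→d Q e, Q is followed by e with FIRST {e}; in P→R d Q, the suffix after Q is empty, so FOLLOW(Q) ⊇ FOLLOW(P) = {d, e}; in P→Q d, Q is followed by d with FIRST {d}; in R→Q, the suffix after Q is empty, so FOLLOW(Q) ⊇ FOLLOW(R) = {d}. Thus FOLLOW(Q) = {$, d, e}.

{$, d, e}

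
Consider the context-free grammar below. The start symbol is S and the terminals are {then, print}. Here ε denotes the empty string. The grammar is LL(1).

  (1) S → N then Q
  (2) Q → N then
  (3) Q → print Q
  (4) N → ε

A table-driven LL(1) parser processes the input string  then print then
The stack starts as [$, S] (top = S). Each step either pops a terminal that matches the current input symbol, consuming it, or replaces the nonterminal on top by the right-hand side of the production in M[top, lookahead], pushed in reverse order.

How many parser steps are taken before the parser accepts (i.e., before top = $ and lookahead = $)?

8

     Stack       Input              Action
  1  $ S         then print then $  expand S → N then Q
  2  $ Q then N  then print then $  expand N → ε
  3  $ Q then    then print then $  match then
  4  $ Q         print then $       expand Q → print Q
  5  $ Q print   print then $       match print
  6  $ Q         then $             expand Q → N then
  7  $ then N    then $             expand N → ε
  8  $ then      then $             match then
Accept reached after 8 steps.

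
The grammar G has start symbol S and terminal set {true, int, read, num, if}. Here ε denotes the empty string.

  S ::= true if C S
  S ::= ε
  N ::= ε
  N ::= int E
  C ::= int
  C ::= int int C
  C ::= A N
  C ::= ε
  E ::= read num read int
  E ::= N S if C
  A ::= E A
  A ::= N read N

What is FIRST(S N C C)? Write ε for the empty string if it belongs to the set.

{ε, if, int, read, true}

FIRST(S) = {ε, true}
FIRST(N) = {ε, int}
FIRST(E) = {if, int, read, true}  (via N S if C)
FIRST(A) = {if, int, read, true}  (via E A, N read N)
FIRST(C) = {ε, if, int, read, true}  (via A N)
FIRST(S N C C): take FIRST of each symbol in turn, carrying on past any symbol whose FIRST contains ε; result {ε, if, int, read, true}.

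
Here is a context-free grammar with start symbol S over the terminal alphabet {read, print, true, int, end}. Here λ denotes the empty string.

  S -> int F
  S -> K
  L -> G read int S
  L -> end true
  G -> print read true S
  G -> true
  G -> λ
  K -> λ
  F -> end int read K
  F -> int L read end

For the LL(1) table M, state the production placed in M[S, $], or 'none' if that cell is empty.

FIRST(G) = {λ, print, true}
FIRST(K) = {λ}
FIRST(F) = {end, int}
FIRST(S) = {λ, int}  (via K)
FIRST(L) = {end, print, read, true}  (via G read int S)
FOLLOW(S) includes $ since S is the start symbol.
FOLLOW(L): in F->int L read end, L is followed by read end with FIRST {read}. Thus FOLLOW(L) = {read}.
FOLLOW(G): in L->G read int S, G is followed by read int S with FIRST {read}. Thus FOLLOW(G) = {read}.
FOLLOW(S): in L->G read int S, the suffix after S is empty, so FOLLOW(S) ⊇ FOLLOW(L) = {read}; in G->print read true S, the suffix after S is empty, so FOLLOW(S) ⊇ FOLLOW(G) = {read}. Thus FOLLOW(S) = {$, read}.
For S -> int F: FIRST(int F) = {int}, so it goes in M[S, t] for t ∈ {int}.
For S -> K: FIRST(K) = {λ}, so it goes in M[S, t] for t ∈ {}; since λ ∈ FIRST, also for every t ∈ FOLLOW(S) = {$, read}.

S -> K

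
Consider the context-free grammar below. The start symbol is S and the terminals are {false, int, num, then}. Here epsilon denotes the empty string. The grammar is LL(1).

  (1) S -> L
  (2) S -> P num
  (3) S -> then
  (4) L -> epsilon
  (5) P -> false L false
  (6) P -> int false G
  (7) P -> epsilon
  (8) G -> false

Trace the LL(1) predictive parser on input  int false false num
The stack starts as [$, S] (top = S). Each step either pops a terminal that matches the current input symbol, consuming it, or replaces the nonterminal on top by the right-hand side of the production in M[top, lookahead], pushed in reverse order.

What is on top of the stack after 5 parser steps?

false

     Stack              Input                  Action
  1  $ S                int false false num $  expand S -> P num
  2  $ num P            int false false num $  expand P -> int false G
  3  $ num G false int  int false false num $  match int
  4  $ num G false      false false num $      match false
  5  $ num G            false num $            expand G -> false
Stack after step 5: $ num false (top = false).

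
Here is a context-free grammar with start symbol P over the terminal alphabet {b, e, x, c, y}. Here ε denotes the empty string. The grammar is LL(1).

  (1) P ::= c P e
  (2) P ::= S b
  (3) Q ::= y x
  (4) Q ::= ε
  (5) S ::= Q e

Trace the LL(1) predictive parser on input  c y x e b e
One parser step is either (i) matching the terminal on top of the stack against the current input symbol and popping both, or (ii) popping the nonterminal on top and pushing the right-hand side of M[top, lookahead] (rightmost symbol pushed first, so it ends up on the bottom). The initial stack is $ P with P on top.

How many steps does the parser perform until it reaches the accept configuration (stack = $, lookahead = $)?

step 1: stack=$ P  input=c y x e b e $  — expand P ::= c P e
step 2: stack=$ e P c  input=c y x e b e $  — match c
step 3: stack=$ e P  input=y x e b e $  — expand P ::= S b
step 4: stack=$ e b S  input=y x e b e $  — expand S ::= Q e
step 5: stack=$ e b e Q  input=y x e b e $  — expand Q ::= y x
step 6: stack=$ e b e x y  input=y x e b e $  — match y
step 7: stack=$ e b e x  input=x e b e $  — match x
step 8: stack=$ e b e  input=e b e $  — match e
step 9: stack=$ e b  input=b e $  — match b
step 10: stack=$ e  input=e $  — match e
Accept reached after 10 steps.

10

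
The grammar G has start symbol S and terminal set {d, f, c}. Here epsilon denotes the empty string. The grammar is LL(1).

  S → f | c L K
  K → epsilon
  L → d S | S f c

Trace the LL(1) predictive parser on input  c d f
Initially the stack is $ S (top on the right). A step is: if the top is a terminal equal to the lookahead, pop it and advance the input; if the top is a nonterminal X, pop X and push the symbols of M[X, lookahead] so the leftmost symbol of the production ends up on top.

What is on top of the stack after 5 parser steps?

step 1: stack=$ S  input=c d f $  — expand S → c L K
step 2: stack=$ K L c  input=c d f $  — match c
step 3: stack=$ K L  input=d f $  — expand L → d S
step 4: stack=$ K S d  input=d f $  — match d
step 5: stack=$ K S  input=f $  — expand S → f
Stack after step 5: $ K f (top = f).

f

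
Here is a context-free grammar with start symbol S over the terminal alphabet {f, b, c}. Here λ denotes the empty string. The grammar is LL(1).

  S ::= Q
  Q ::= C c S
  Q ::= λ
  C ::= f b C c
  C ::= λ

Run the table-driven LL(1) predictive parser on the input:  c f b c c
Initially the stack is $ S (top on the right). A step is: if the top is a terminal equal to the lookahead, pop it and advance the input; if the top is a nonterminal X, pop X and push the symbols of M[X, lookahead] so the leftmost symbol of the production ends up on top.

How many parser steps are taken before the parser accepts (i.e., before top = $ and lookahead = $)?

step 1: stack=$ S  input=c f b c c $  — expand S ::= Q
step 2: stack=$ Q  input=c f b c c $  — expand Q ::= C c S
step 3: stack=$ S c C  input=c f b c c $  — expand C ::= λ
step 4: stack=$ S c  input=c f b c c $  — match c
step 5: stack=$ S  input=f b c c $  — expand S ::= Q
step 6: stack=$ Q  input=f b c c $  — expand Q ::= C c S
step 7: stack=$ S c C  input=f b c c $  — expand C ::= f b C c
step 8: stack=$ S c c C b f  input=f b c c $  — match f
step 9: stack=$ S c c C b  input=b c c $  — match b
step 10: stack=$ S c c C  input=c c $  — expand C ::= λ
step 11: stack=$ S c c  input=c c $  — match c
step 12: stack=$ S c  input=c $  — match c
step 13: stack=$ S  input=$  — expand S ::= Q
step 14: stack=$ Q  input=$  — expand Q ::= λ
Accept reached after 14 steps.

14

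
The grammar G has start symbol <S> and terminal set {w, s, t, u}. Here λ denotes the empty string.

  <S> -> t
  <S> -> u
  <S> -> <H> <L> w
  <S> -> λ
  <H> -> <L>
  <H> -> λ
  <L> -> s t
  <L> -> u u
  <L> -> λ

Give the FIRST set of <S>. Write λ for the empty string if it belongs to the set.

FIRST(<L>) = {λ, s, u}
FIRST(<H>) = {λ, s, u}  (via <L>)
FIRST(<S>) = {λ, s, t, u, w}  (via <H> <L> w)

{λ, s, t, u, w}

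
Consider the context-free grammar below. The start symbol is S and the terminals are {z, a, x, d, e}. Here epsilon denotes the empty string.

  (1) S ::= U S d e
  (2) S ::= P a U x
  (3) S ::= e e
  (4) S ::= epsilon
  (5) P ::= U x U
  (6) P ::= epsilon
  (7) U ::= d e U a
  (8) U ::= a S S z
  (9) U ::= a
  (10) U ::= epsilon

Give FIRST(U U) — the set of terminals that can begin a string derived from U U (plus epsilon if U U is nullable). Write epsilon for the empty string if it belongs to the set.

{epsilon, a, d}

FIRST(U) = {epsilon, a, d}
FIRST(P) = {epsilon, a, d, x}  (via U x U)
FIRST(S) = {epsilon, a, d, e, x}  (via U S d e, P a U x)
FIRST(U U): take FIRST of each symbol in turn, carrying on past any symbol whose FIRST contains epsilon; result {epsilon, a, d}.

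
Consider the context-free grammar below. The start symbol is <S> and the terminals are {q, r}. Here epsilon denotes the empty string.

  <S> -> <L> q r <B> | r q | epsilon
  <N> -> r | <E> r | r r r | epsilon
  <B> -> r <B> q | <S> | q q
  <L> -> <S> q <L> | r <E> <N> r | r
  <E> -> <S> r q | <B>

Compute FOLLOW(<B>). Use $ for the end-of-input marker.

FIRST(<S>) = {epsilon, q, r}  (via <L> q r <B>)
FIRST(<B>) = {epsilon, q, r}  (via <S>)
FIRST(<L>) = {q, r}  (via <S> q <L>)
FIRST(<E>) = {epsilon, q, r}  (via <S> r q, <B>)
FIRST(<N>) = {epsilon, q, r}  (via <E> r)
FOLLOW(<S>) includes $ since <S> is the start symbol.
FOLLOW(<N>): in <L>->r <E> <N> r, <N> is followed by r with FIRST {r}. Thus FOLLOW(<N>) = {r}.
FOLLOW(<L>): in <S>-><L> q r <B>, <L> is followed by q r <B> with FIRST {q}; in <L>-><S> q <L>, the suffix after <L> is empty (adds nothing new). Thus FOLLOW(<L>) = {q}.
FOLLOW(<E>): in <N>-><E> r, <E> is followed by r with FIRST {r}; in <L>->r <E> <N> r, <E> is followed by <N> r with FIRST {q, r}. Thus FOLLOW(<E>) = {q, r}.
FOLLOW(<S>): in <B>-><S>, the suffix after <S> is empty, so FOLLOW(<S>) ⊇ FOLLOW(<B>) = {$, q, r}; in <L>-><S> q <L>, <S> is followed by q <L> with FIRST {q}; in <E>-><S> r q, <S> is followed by r q with FIRST {r}. Thus FOLLOW(<S>) = {$, q, r}.
FOLLOW(<B>): in <S>-><L> q r <B>, the suffix after <B> is empty, so FOLLOW(<B>) ⊇ FOLLOW(<S>) = {$, q, r}; in <B>->r <B> q, <B> is followed by q with FIRST {q}; in <E>-><B>, the suffix after <B> is empty, so FOLLOW(<B>) ⊇ FOLLOW(<E>) = {q, r}. Thus FOLLOW(<B>) = {$, q, r}.

{$, q, r}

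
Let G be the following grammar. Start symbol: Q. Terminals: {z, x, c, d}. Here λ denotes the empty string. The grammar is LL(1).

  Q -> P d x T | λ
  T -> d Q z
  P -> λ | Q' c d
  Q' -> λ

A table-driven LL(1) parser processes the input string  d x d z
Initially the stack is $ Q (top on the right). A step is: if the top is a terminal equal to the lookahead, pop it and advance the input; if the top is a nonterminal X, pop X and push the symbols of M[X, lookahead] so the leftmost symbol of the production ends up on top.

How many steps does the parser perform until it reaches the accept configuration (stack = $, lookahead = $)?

8

step 1: stack=$ Q  input=d x d z $  — expand Q -> P d x T
step 2: stack=$ T x d P  input=d x d z $  — expand P -> λ
step 3: stack=$ T x d  input=d x d z $  — match d
step 4: stack=$ T x  input=x d z $  — match x
step 5: stack=$ T  input=d z $  — expand T -> d Q z
step 6: stack=$ z Q d  input=d z $  — match d
step 7: stack=$ z Q  input=z $  — expand Q -> λ
step 8: stack=$ z  input=z $  — match z
Accept reached after 8 steps.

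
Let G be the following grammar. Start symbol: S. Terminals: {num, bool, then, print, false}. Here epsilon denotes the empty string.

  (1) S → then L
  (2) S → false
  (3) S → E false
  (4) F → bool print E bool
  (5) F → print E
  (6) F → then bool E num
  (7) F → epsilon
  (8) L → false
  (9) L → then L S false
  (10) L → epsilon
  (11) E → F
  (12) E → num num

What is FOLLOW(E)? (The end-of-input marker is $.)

FIRST(F) = {epsilon, bool, print, then}
FIRST(L) = {epsilon, false, then}
FIRST(E) = {epsilon, bool, num, print, then}  (via F)
FIRST(S) = {bool, false, num, print, then}  (via E false)
FOLLOW(S) includes $ since S is the start symbol.
FOLLOW(S): in L→then L S false, S is followed by false with FIRST {false}. Thus FOLLOW(S) = {$, false}.
FOLLOW(L): in S→then L, the suffix after L is empty, so FOLLOW(L) ⊇ FOLLOW(S) = {$, false}; in L→then L S false, L is followed by S false with FIRST {bool, false, num, print, then}. Thus FOLLOW(L) = {$, bool, false, num, print, then}.
FOLLOW(F): in E→F, the suffix after F is empty, so FOLLOW(F) ⊇ FOLLOW(E) = {bool, false, num}. Thus FOLLOW(F) = {bool, false, num}.
FOLLOW(E): in S→E false, E is followed by false with FIRST {false}; in F→bool print E bool, E is followed by bool with FIRST {bool}; in F→print E, the suffix after E is empty, so FOLLOW(E) ⊇ FOLLOW(F) = {bool, false, num}; in F→then bool E num, E is followed by num with FIRST {num}. Thus FOLLOW(E) = {bool, false, num}.

{bool, false, num}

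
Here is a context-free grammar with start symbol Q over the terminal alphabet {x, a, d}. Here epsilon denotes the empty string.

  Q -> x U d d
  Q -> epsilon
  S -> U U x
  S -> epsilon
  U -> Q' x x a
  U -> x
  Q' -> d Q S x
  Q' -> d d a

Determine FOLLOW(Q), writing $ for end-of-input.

FIRST(Q): from Q->x U d d we get {x}; from Q->epsilon we get {epsilon}. So FIRST(Q) = {epsilon, x}.
FIRST(Q'): from Q'->d Q S x we get {d}; from Q'->d d a we get {d}. So FIRST(Q') = {d}.
FIRST(U): from U->Q' x x a we get {d}; from U->x we get {x}. So FIRST(U) = {d, x}.
FIRST(S): from S->U U x we get {d, x}; from S->epsilon we get {epsilon}. So FIRST(S) = {epsilon, d, x}.
FOLLOW(Q) includes $ since Q is the start symbol.
FOLLOW(Q): in Q'->d Q S x, Q is followed by S x with FIRST {d, x}. Thus FOLLOW(Q) = {$, d, x}.
FOLLOW(S): in Q'->d Q S x, S is followed by x with FIRST {x}. Thus FOLLOW(S) = {x}.
FOLLOW(U): in Q->x U d d, U is followed by d d with FIRST {d}; in S->U U x (occurrence 1), U is followed by U x with FIRST {d, x}; in S->U U x (occurrence 2), U is followed by x with FIRST {x}. Thus FOLLOW(U) = {d, x}.
FOLLOW(Q'): in U->Q' x x a, Q' is followed by x x a with FIRST {x}. Thus FOLLOW(Q') = {x}.

{$, d, x}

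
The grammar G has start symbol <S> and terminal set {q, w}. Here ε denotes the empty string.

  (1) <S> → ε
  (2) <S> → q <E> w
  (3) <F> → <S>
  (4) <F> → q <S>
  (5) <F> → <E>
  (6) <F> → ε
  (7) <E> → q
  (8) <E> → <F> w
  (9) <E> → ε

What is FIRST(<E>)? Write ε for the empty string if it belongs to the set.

FIRST(<S>) = {ε, q}
FIRST(<F>) = {ε, q, w}  (via <S>, <E>)
FIRST(<E>) = {ε, q, w}  (via <F> w)

{ε, q, w}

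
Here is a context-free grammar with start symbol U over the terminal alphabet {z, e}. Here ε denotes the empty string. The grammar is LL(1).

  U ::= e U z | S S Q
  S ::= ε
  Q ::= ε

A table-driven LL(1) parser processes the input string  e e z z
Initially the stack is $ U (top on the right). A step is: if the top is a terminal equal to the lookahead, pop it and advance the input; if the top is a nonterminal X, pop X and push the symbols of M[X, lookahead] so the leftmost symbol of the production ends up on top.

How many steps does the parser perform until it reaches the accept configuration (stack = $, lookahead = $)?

10

step 1: stack=$ U  input=e e z z $  — expand U ::= e U z
step 2: stack=$ z U e  input=e e z z $  — match e
step 3: stack=$ z U  input=e z z $  — expand U ::= e U z
step 4: stack=$ z z U e  input=e z z $  — match e
step 5: stack=$ z z U  input=z z $  — expand U ::= S S Q
step 6: stack=$ z z Q S S  input=z z $  — expand S ::= ε
step 7: stack=$ z z Q S  input=z z $  — expand S ::= ε
step 8: stack=$ z z Q  input=z z $  — expand Q ::= ε
step 9: stack=$ z z  input=z z $  — match z
step 10: stack=$ z  input=z $  — match z
Accept reached after 10 steps.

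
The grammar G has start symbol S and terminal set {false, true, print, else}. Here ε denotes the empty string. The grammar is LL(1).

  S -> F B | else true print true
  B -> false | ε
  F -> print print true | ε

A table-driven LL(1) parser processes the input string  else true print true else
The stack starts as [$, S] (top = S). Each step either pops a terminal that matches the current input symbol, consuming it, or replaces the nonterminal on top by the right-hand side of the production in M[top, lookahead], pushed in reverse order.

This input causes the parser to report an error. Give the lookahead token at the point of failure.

else

     Stack                   Input                        Action
  1  $ S                     else true print true else $  expand S -> else true print true
  2  $ true print true else  else true print true else $  match else
  3  $ true print true       true print true else $       match true
  4  $ true print            print true else $            match print
  5  $ true                  true else $                  match true
  6  $                       else $                       error: stack empty but input remains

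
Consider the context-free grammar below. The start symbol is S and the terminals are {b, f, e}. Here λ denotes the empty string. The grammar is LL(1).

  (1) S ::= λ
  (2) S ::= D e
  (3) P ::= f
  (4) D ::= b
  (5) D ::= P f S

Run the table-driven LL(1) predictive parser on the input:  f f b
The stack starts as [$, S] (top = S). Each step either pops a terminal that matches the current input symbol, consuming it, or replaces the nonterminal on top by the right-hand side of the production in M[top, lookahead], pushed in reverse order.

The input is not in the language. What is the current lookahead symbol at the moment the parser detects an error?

step 1: stack=$ S  input=f f b $  — expand S ::= D e
step 2: stack=$ e D  input=f f b $  — expand D ::= P f S
step 3: stack=$ e S f P  input=f f b $  — expand P ::= f
step 4: stack=$ e S f f  input=f f b $  — match f
step 5: stack=$ e S f  input=f b $  — match f
step 6: stack=$ e S  input=b $  — expand S ::= D e
step 7: stack=$ e e D  input=b $  — expand D ::= b
step 8: stack=$ e e b  input=b $  — match b
step 9: stack=$ e e  input=$  — error: top is terminal e but lookahead is $

$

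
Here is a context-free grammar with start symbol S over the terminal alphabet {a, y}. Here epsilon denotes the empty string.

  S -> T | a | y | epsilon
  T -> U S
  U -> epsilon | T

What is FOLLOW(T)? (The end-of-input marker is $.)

{$, a, y}

FIRST(S) = {epsilon, a, y}  (via T)
FIRST(T) = {epsilon, a, y}  (via U S)
FIRST(U) = {epsilon, a, y}  (via T)
FOLLOW(S) includes $ since S is the start symbol.
FOLLOW(S): in T->U S, the suffix after S is empty, so FOLLOW(S) ⊇ FOLLOW(T) = {$, a, y}. Thus FOLLOW(S) = {$, a, y}.
FOLLOW(T): in S->T, the suffix after T is empty, so FOLLOW(T) ⊇ FOLLOW(S) = {$, a, y}; in U->T, the suffix after T is empty, so FOLLOW(T) ⊇ FOLLOW(U) = {$, a, y}. Thus FOLLOW(T) = {$, a, y}.
FOLLOW(U): in T->U S, U is followed by S with FIRST {epsilon, a, y}; in T->U S, the suffix after U is nullable, so FOLLOW(U) ⊇ FOLLOW(T) = {$, a, y}. Thus FOLLOW(U) = {$, a, y}.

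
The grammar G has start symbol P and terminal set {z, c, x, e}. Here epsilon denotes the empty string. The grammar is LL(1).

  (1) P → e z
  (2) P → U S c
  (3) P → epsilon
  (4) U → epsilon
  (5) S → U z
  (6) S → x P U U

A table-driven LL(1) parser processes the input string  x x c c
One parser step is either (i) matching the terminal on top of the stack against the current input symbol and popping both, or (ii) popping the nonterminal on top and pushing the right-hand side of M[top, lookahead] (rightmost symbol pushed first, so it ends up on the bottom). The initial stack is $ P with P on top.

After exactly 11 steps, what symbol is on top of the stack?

      Stack              Input      Action
   1  $ P                x x c c $  expand P → U S c
   2  $ c S U            x x c c $  expand U → epsilon
   3  $ c S              x x c c $  expand S → x P U U
   4  $ c U U P x        x x c c $  match x
   5  $ c U U P          x c c $    expand P → U S c
   6  $ c U U c S U      x c c $    expand U → epsilon
   7  $ c U U c S        x c c $    expand S → x P U U
   8  $ c U U c U U P x  x c c $    match x
   9  $ c U U c U U P    c c $      expand P → epsilon
  10  $ c U U c U U      c c $      expand U → epsilon
  11  $ c U U c U        c c $      expand U → epsilon
Stack after step 11: $ c U U c (top = c).

c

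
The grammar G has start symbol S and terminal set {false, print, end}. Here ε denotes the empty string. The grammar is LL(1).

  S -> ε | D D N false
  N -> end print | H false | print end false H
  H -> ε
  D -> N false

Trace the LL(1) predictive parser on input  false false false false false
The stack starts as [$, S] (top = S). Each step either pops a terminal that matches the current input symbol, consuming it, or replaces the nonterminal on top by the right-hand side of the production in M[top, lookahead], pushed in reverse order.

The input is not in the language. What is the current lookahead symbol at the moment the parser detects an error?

$

      Stack                      Input                            Action
   1  $ S                        false false false false false $  expand S -> D D N false
   2  $ false N D D              false false false false false $  expand D -> N false
   3  $ false N D false N        false false false false false $  expand N -> H false
   4  $ false N D false false H  false false false false false $  expand H -> ε
   5  $ false N D false false    false false false false false $  match false
   6  $ false N D false          false false false false $        match false
   7  $ false N D                false false false $              expand D -> N false
   8  $ false N false N          false false false $              expand N -> H false
   9  $ false N false false H    false false false $              expand H -> ε
  10  $ false N false false      false false false $              match false
  11  $ false N false            false false $                    match false
  12  $ false N                  false $                          expand N -> H false
  13  $ false false H            false $                          expand H -> ε
  14  $ false false              false $                          match false
  15  $ false                    $                                error: top is terminal false but lookahead is $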